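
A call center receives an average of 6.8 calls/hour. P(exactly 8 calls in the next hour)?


Poisson(λ=6.8): P(X=8) = e^(-λ)×λ^k/k!
= e^(-6.8) × 6.8^8 / 8!
≈ 0.001113775148 × 4571632.39653 / 40320 ≈ 0.126284

P(X=8) ≈ 0.126284 ≈ 12.63%


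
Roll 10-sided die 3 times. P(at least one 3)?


P(no 3)^3 = (9/10)^3 = 729/1000
P(≥1) = 1 - 729/1000 = 271/1000

P = 271/1000 ≈ 27.10%


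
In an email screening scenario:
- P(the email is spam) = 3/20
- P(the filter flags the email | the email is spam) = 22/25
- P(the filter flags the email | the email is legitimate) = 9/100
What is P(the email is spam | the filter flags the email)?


Using Bayes' theorem:
P(A|B) = P(B|A)·P(A) / P(B)

P(the filter flags the email) = 22/25 × 3/20 + 9/100 × 17/20
= 33/250 + 153/2000 = 417/2000

P(the email is spam|the filter flags the email) = (33/250) / (417/2000) = 88/139

P(the email is spam|the filter flags the email) = 88/139 ≈ 63.31%


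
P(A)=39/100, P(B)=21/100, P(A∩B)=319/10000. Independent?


P(A)×P(B) = 819/10000
P(A∩B) = 319/10000
Not equal → NOT independent

No, not independent


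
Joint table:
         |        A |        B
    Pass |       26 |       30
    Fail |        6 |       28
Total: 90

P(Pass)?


P(Pass) = (26+30)/90 = 56/90 = 28/45

P(Pass) = 28/45 ≈ 62.22%


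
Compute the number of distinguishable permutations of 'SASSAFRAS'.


Letters: 9, freq: {'S': 4, 'A': 3, 'F': 1, 'R': 1}
9!/(4!×3!×1!×1!) = 362880/144 = 2520

2520


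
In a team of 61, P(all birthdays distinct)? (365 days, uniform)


P(all different) = Π(365-i)/365 for i=0..60
= (365/365)×(364/365)×...×(305/365)
= 0.004911

P ≈ 0.0049 ≈ 0.49%


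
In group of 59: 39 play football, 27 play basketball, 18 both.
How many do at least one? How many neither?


|A∪B| = 39+27-18 = 48
Neither = 59-48 = 11

At least one: 48; Neither: 11


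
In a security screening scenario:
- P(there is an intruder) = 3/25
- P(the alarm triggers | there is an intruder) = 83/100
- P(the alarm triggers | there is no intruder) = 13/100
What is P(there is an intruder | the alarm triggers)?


Using Bayes' theorem:
P(A|B) = P(B|A)·P(A) / P(B)

P(the alarm triggers) = 83/100 × 3/25 + 13/100 × 22/25
= 249/2500 + 143/1250 = 107/500

P(there is an intruder|the alarm triggers) = (249/2500) / (107/500) = 249/535

P(there is an intruder|the alarm triggers) = 249/535 ≈ 46.54%


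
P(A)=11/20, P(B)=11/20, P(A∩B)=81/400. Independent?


P(A)×P(B) = 121/400
P(A∩B) = 81/400
Not equal → NOT independent

No, not independent


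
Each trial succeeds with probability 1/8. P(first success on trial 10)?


Geometric: P(X=10) = (1-p)^(k-1)×p = (7/8)^9×1/8 = 40353607/1073741824

P(X=10) = 40353607/1073741824 ≈ 3.76%


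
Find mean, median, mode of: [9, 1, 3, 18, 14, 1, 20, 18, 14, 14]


Sorted: [1, 1, 3, 9, 14, 14, 14, 18, 18, 20]
Mean = 112/10 = 56/5
Median = 14
Freq: {9: 1, 1: 2, 3: 1, 18: 2, 14: 3, 20: 1}
Mode: [14]

Mean=56/5, Median=14, Mode=14


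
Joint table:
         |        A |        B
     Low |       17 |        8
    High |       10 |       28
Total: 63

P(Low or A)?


P(Low∨A) = P(Low) + P(A) - P(Low∧A)
= (25 + 27 - 17)/63 = 35/63 = 5/9

P = 5/9 ≈ 55.56%


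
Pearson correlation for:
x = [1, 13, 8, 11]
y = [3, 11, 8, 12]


n=4, Σx=33, Σy=34, Σxy=342, Σx²=355, Σy²=338
r = (4×342 - 33×34)/√((4×355 - 33²)(4×338 - 34²))
= 246/√(331×196) = 246/√64876 ≈ 246/254.7077 ≈ 0.9658

r ≈ 0.9658


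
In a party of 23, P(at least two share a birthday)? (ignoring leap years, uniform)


P(all different) = Π(365-i)/365 for i=0..22
= 0.492703
P(match) = 1 - 0.492703 = 0.507297

P ≈ 0.5073 ≈ 50.73%


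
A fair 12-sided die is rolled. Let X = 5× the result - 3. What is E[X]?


E[die] = (1+12)/2 = 13/2
E[X] = 5×13/2 - 3 = 59/2

E[X] = 59/2


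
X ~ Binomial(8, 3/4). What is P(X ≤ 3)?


P(X ≤ 3) = Σ P(X=i) for i=0..3
P(X=0) = 1/65536
P(X=1) = 3/8192
P(X=2) = 63/16384
P(X=3) = 189/8192
Sum = 1789/65536

P(X ≤ 3) = 1789/65536 ≈ 2.73%


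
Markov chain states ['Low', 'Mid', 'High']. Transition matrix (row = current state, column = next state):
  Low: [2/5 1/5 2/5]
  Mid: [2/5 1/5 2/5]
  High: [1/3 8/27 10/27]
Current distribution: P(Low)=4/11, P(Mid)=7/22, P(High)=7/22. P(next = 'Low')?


P(next=Low) = Σᵢ P(now=i)×P(i→Low)
= 4/11×2/5 + 7/22×2/5 + 7/22×1/3
= 8/55 + 7/55 + 7/66 = 25/66

P = 25/66 ≈ 0.3788


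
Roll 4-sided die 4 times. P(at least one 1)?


P(no 1)^4 = (3/4)^4 = 81/256
P(≥1) = 1 - 81/256 = 175/256

P = 175/256 ≈ 68.36%


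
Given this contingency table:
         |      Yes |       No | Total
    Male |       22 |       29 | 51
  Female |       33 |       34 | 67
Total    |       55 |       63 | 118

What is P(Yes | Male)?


P(Yes | Male) = 22/(22+29) = 22/51

P(Yes|Male) = 22/51 ≈ 43.14%


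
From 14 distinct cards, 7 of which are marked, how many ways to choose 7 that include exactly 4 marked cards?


Choose 4 of the 7 marked cards and 3 of the other 7 cards:
C(7,4)×C(7,3) = 35×35 = 1225

1225


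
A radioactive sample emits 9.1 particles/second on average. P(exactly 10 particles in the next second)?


Poisson(λ=9.1): P(X=10) = e^(-λ)×λ^k/k!
= e^(-9.1) × 9.1^10 / 10!
≈ 0.0001116658085 × 3894161181.18 / 3628800 ≈ 0.119832

P(X=10) ≈ 0.119832 ≈ 11.98%


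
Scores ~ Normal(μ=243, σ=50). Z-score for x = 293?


z = (x - μ)/σ = (293 - 243)/50 = 1.0

z = 1.0


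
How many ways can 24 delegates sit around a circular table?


Circular arrangements of 24 distinct objects: fix one position to break rotational symmetry.
(n-1)! = 23! = 25852016738884976640000

25852016738884976640000


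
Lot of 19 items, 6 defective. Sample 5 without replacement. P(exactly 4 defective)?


Hypergeometric: C(6,4)×C(13,1)/C(19,5)
= 15×13/11628 = 65/3876

P(X=4) = 65/3876 ≈ 1.68%


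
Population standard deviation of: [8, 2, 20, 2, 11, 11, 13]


Mean = 67/7
  (8-67/7)²=121/49
  (2-67/7)²=2809/49
  (20-67/7)²=5329/49
  (2-67/7)²=2809/49
  (11-67/7)²=100/49
  (11-67/7)²=100/49
  (13-67/7)²=576/49
Σ(x-μ)² = 1692/7
σ² = (1692/7)/7 = 1692/49

σ = √(1692/49) ≈ 5.8763


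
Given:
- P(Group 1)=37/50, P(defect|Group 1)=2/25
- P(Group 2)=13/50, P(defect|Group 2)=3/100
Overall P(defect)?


P(B) = Σ P(B|Aᵢ)×P(Aᵢ)
  2/25×37/50 = 37/625
  3/100×13/50 = 39/5000
Sum = 67/1000

P(defect) = 67/1000 ≈ 6.70%


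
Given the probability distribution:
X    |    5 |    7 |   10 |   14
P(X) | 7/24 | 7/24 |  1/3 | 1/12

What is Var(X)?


E[X] = 8
E[X²] = 285/4
Var(X) = E[X²] - (E[X])² = 285/4 - 64 = 29/4

Var(X) = 29/4 ≈ 7.2500


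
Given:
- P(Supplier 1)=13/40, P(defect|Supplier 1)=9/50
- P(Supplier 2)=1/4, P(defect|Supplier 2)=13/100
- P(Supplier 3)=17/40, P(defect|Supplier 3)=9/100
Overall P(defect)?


P(B) = Σ P(B|Aᵢ)×P(Aᵢ)
  9/50×13/40 = 117/2000
  13/100×1/4 = 13/400
  9/100×17/40 = 153/4000
Sum = 517/4000

P(defect) = 517/4000 ≈ 12.93%


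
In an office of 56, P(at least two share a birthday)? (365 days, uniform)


P(all different) = Π(365-i)/365 for i=0..55
= 0.011668
P(match) = 1 - 0.011668 = 0.988332

P ≈ 0.9883 ≈ 98.83%


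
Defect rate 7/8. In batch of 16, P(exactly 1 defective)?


Binomial: P(X=1) = C(16,1)×p^1×(1-p)^15
= 16 × 7/8 × 1/35184372088832 = 7/17592186044416

P(X=1) = 7/17592186044416 ≈ 0.00%


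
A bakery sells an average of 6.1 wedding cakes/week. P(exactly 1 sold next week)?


Poisson(λ=6.1): P(X=1) = e^(-λ)×λ^k/k!
= e^(-6.1) × 6.1^1 / 1!
≈ 0.002242867719 × 6.1 / 1 ≈ 0.013681

P(X=1) ≈ 0.013681 ≈ 1.37%


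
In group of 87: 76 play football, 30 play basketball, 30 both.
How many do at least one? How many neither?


|A∪B| = 76+30-30 = 76
Neither = 87-76 = 11

At least one: 76; Neither: 11


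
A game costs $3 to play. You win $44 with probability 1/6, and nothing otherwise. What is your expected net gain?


E[gain] = (44-3)×1/6 + (-3)×5/6
= 41/6 - 5/2 = 13/3

Expected net gain = $13/3 ≈ $4.33


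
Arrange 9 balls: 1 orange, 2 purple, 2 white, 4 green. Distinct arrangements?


9!/(1!×2!×2!×4!) = 3780

3780


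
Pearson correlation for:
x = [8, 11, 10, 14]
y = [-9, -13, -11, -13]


n=4, Σx=43, Σy=-46, Σxy=-507, Σx²=481, Σy²=540
r = (4×(-507) - 43×(-46))/√((4×481 - 43²)(4×540 - (-46)²))
= -50/√(75×44) = -50/√3300 ≈ -50/57.4456 ≈ -0.8704

r ≈ -0.8704


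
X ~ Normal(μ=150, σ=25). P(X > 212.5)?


z = (212.5-150)/25 = 2.5
P(X > 212.5) = 1 - P(Z ≤ 2.5) = 1 - 0.9938 = 0.0062

P(X > 212.5) ≈ 0.0062


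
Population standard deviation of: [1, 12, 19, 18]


Mean = 50/4 = 25/2
  (1-25/2)²=529/4
  (12-25/2)²=1/4
  (19-25/2)²=169/4
  (18-25/2)²=121/4
Σ(x-μ)² = 205
σ² = 205/4

σ = √(205/4) ≈ 7.1589


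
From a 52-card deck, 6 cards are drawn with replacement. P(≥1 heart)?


P(not a heart) = 39/52 = 3/4
P(none in 6 draws) = (3/4)^6 = 729/4096
P(≥1 heart) = 1 - 729/4096 = 3367/4096

P = 3367/4096 ≈ 82.20%


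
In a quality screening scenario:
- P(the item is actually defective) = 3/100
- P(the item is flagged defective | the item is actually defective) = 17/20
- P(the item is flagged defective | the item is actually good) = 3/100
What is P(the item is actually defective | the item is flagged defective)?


Using Bayes' theorem:
P(A|B) = P(B|A)·P(A) / P(B)

P(the item is flagged defective) = 17/20 × 3/100 + 3/100 × 97/100
= 51/2000 + 291/10000 = 273/5000

P(the item is actually defective|the item is flagged defective) = (51/2000) / (273/5000) = 85/182

P(the item is actually defective|the item is flagged defective) = 85/182 ≈ 46.70%


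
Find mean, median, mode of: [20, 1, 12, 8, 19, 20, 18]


Sorted: [1, 8, 12, 18, 19, 20, 20]
Mean = 98/7 = 14
Median = 18
Freq: {20: 2, 1: 1, 12: 1, 8: 1, 19: 1, 18: 1}
Mode: [20]

Mean=14, Median=18, Mode=20


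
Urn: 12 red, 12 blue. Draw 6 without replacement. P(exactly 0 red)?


Hypergeometric: C(12,0)×C(12,6)/C(24,6)
= 1×924/134596 = 3/437

P(X=0) = 3/437 ≈ 0.69%


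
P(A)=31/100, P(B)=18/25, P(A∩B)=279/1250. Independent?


P(A)×P(B) = 279/1250
P(A∩B) = 279/1250
Equal ✓ → Independent

Yes, independent


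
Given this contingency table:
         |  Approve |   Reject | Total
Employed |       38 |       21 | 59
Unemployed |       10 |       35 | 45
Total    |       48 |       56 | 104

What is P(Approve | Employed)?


P(Approve | Employed) = 38/(38+21) = 38/59

P(Approve|Employed) = 38/59 ≈ 64.41%


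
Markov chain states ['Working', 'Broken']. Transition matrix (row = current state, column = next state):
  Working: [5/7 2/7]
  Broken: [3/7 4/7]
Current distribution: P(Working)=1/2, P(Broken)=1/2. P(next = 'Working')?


P(next=Working) = Σᵢ P(now=i)×P(i→Working)
= 1/2×5/7 + 1/2×3/7
= 5/14 + 3/14 = 4/7

P = 4/7 ≈ 0.5714


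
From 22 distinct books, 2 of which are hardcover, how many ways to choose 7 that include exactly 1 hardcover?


Choose 1 of the 2 hardcovers and 6 of the other 20 books:
C(2,1)×C(20,6) = 2×38760 = 77520

77520


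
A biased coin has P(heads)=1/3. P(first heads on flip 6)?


Geometric: P(X=6) = (1-p)^(k-1)×p = (2/3)^5×1/3 = 32/729

P(X=6) = 32/729 ≈ 4.39%


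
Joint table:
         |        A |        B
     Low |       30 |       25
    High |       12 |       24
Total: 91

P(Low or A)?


P(Low∨A) = P(Low) + P(A) - P(Low∧A)
= (55 + 42 - 30)/91 = 67/91

P = 67/91 ≈ 73.63%


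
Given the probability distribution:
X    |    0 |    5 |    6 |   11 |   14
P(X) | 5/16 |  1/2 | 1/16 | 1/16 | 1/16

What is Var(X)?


E[X] = 71/16
E[X²] = 553/16
Var(X) = E[X²] - (E[X])² = 553/16 - 5041/256 = 3807/256

Var(X) = 3807/256 ≈ 14.8711


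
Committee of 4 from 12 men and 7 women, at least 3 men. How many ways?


Count by #men:
  3M,1W: C(12,3)×C(7,1)=1540
  4M,0W: C(12,4)×C(7,0)=495
Total = 2035

2035


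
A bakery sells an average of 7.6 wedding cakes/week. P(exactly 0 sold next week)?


Poisson(λ=7.6): P(X=0) = e^(-λ)×λ^k/k!
= e^(-7.6) × 7.6^0 / 0!
≈ 0.0005004514334 × 1 / 1 ≈ 0.000500

P(X=0) ≈ 0.000500 ≈ 0.05%


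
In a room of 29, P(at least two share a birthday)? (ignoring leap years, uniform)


P(all different) = Π(365-i)/365 for i=0..28
= 0.319031
P(match) = 1 - 0.319031 = 0.680969

P ≈ 0.6810 ≈ 68.10%


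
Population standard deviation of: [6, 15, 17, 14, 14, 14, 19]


Mean = 99/7
  (6-99/7)²=3249/49
  (15-99/7)²=36/49
  (17-99/7)²=400/49
  (14-99/7)²=1/49
  (14-99/7)²=1/49
  (14-99/7)²=1/49
  (19-99/7)²=1156/49
Σ(x-μ)² = 692/7
σ² = (692/7)/7 = 692/49

σ = √(692/49) ≈ 3.7580


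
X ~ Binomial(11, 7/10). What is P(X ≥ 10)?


P(X ≥ 10) = Σ P(X=i) for i=10..11
P(X=10) = 9321683217/100000000000
P(X=11) = 1977326743/100000000000
Sum = 282475249/2500000000

P(X ≥ 10) = 282475249/2500000000 ≈ 11.30%


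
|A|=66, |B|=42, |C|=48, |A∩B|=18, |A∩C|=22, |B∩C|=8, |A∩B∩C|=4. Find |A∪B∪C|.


|A∪B∪C| = 66+42+48-18-22-8+4 = 112

|A∪B∪C| = 112


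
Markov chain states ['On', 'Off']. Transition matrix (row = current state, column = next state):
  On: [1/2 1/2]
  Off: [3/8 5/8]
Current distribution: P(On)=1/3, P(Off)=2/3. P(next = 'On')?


P(next=On) = Σᵢ P(now=i)×P(i→On)
= 1/3×1/2 + 2/3×3/8
= 1/6 + 1/4 = 5/12

P = 5/12 ≈ 0.4167


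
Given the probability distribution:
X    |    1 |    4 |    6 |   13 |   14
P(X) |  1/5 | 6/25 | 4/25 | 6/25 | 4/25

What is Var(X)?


E[X] = 187/25
E[X²] = 2043/25
Var(X) = E[X²] - (E[X])² = 2043/25 - 34969/625 = 16106/625

Var(X) = 16106/625 ≈ 25.7696


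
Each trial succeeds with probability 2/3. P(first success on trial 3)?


Geometric: P(X=3) = (1-p)^(k-1)×p = (1/3)^2×2/3 = 2/27

P(X=3) = 2/27 ≈ 7.41%


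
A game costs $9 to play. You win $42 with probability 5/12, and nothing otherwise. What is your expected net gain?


E[gain] = (42-9)×5/12 + (-9)×7/12
= 55/4 - 21/4 = 17/2

Expected net gain = $17/2 ≈ $8.50


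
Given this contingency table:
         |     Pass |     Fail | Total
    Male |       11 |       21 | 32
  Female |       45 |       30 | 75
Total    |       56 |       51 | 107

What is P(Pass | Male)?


P(Pass | Male) = 11/(11+21) = 11/32

P(Pass|Male) = 11/32 ≈ 34.38%


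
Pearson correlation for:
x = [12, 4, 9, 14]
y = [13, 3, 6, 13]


n=4, Σx=39, Σy=35, Σxy=404, Σx²=437, Σy²=383
r = (4×404 - 39×35)/√((4×437 - 39²)(4×383 - 35²))
= 251/√(227×307) = 251/√69689 ≈ 251/263.9867 ≈ 0.9508

r ≈ 0.9508


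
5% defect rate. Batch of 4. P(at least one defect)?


P(all good) = (19/20)^4 = 130321/160000
P(≥1 defect) = 29679/160000

P = 29679/160000 ≈ 18.55%


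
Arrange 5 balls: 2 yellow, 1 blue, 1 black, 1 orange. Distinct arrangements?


5!/(2!×1!×1!×1!) = 60

60


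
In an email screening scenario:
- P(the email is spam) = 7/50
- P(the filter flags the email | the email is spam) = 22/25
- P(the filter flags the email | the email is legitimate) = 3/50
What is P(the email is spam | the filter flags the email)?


Using Bayes' theorem:
P(A|B) = P(B|A)·P(A) / P(B)

P(the filter flags the email) = 22/25 × 7/50 + 3/50 × 43/50
= 77/625 + 129/2500 = 437/2500

P(the email is spam|the filter flags the email) = (77/625) / (437/2500) = 308/437

P(the email is spam|the filter flags the email) = 308/437 ≈ 70.48%


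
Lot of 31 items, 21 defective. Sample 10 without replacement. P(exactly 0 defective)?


Hypergeometric: C(21,0)×C(10,10)/C(31,10)
= 1×1/44352165 = 1/44352165

P(X=0) = 1/44352165 ≈ 0.00%


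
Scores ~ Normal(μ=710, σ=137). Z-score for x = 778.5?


z = (x - μ)/σ = (778.5 - 710)/137 = 0.5

z = 0.5


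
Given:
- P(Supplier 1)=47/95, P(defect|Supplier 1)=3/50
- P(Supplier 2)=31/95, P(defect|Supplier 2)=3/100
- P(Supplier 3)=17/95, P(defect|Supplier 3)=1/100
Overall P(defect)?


P(B) = Σ P(B|Aᵢ)×P(Aᵢ)
  3/50×47/95 = 141/4750
  3/100×31/95 = 93/9500
  1/100×17/95 = 17/9500
Sum = 98/2375

P(defect) = 98/2375 ≈ 4.13%


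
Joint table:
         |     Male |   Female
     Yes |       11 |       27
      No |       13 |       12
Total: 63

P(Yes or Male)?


P(Yes∨Male) = P(Yes) + P(Male) - P(Yes∧Male)
= (38 + 24 - 11)/63 = 51/63 = 17/21

P = 17/21 ≈ 80.95%


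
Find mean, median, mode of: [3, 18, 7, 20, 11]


Sorted: [3, 7, 11, 18, 20]
Mean = 59/5
Median = 11
Freq: {3: 1, 18: 1, 7: 1, 20: 1, 11: 1}
Mode: No mode

Mean=59/5, Median=11, Mode=No mode


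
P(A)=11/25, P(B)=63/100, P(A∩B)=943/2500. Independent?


P(A)×P(B) = 693/2500
P(A∩B) = 943/2500
Not equal → NOT independent

No, not independent


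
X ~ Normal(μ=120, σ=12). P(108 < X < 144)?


z₁=(108-120)/12=-1.0, z₂=(144-120)/12=2.0
P = Φ(2.0) - Φ(-1.0) = 0.977250 - 0.158655 = 0.818595 ≈ 0.8186

P(108 < X < 144) ≈ 0.8186


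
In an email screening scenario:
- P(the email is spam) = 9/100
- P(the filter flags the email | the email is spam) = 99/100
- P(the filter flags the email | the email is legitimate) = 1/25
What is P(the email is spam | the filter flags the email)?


Using Bayes' theorem:
P(A|B) = P(B|A)·P(A) / P(B)

P(the filter flags the email) = 99/100 × 9/100 + 1/25 × 91/100
= 891/10000 + 91/2500 = 251/2000

P(the email is spam|the filter flags the email) = (891/10000) / (251/2000) = 891/1255

P(the email is spam|the filter flags the email) = 891/1255 ≈ 71.00%


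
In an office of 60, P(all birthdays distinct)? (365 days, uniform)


P(all different) = Π(365-i)/365 for i=0..59
= (365/365)×(364/365)×...×(306/365)
= 0.005877

P ≈ 0.0059 ≈ 0.59%


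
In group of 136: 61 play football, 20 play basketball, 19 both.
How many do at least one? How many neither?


|A∪B| = 61+20-19 = 62
Neither = 136-62 = 74

At least one: 62; Neither: 74


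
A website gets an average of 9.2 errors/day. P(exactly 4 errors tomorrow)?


Poisson(λ=9.2): P(X=4) = e^(-λ)×λ^k/k!
= e^(-9.2) × 9.2^4 / 4!
≈ 0.0001010394018 × 7163.9296 / 24 ≈ 0.030160

P(X=4) ≈ 0.030160 ≈ 3.02%


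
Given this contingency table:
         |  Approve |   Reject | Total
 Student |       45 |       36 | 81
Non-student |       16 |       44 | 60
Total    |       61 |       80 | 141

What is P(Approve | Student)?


P(Approve | Student) = 45/(45+36) = 45/81 = 5/9

P(Approve|Student) = 5/9 ≈ 55.56%


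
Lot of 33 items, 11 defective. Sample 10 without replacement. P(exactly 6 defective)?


Hypergeometric: C(11,6)×C(22,4)/C(33,10)
= 462×7315/92561040 = 10241/280488

P(X=6) = 10241/280488 ≈ 3.65%


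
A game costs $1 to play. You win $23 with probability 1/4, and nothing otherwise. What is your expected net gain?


E[gain] = (23-1)×1/4 + (-1)×3/4
= 11/2 - 3/4 = 19/4

Expected net gain = $19/4 ≈ $4.75


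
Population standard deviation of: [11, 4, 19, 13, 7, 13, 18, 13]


Mean = 98/8 = 49/4
  (11-49/4)²=25/16
  (4-49/4)²=1089/16
  (19-49/4)²=729/16
  (13-49/4)²=9/16
  (7-49/4)²=441/16
  (13-49/4)²=9/16
  (18-49/4)²=529/16
  (13-49/4)²=9/16
Σ(x-μ)² = 355/2
σ² = (355/2)/8 = 355/16

σ = √(355/16) ≈ 4.7104


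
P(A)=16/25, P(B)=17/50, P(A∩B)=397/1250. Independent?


P(A)×P(B) = 136/625
P(A∩B) = 397/1250
Not equal → NOT independent

No, not independent


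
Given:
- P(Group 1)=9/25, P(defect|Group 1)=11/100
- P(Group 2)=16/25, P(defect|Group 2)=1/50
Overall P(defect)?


P(B) = Σ P(B|Aᵢ)×P(Aᵢ)
  11/100×9/25 = 99/2500
  1/50×16/25 = 8/625
Sum = 131/2500

P(defect) = 131/2500 ≈ 5.24%


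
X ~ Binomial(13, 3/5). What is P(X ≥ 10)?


P(X ≥ 10) = Σ P(X=i) for i=10..13
P(X=10) = 135104112/1220703125
P(X=11) = 55269864/1220703125
P(X=12) = 13817466/1220703125
P(X=13) = 1594323/1220703125
Sum = 41157153/244140625

P(X ≥ 10) = 41157153/244140625 ≈ 16.86%


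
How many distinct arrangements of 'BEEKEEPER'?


Letters: 9, freq: {'B': 1, 'E': 5, 'K': 1, 'P': 1, 'R': 1}
9!/(1!×5!×1!×1!×1!) = 362880/120 = 3024

3024


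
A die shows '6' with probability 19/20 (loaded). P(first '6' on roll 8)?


Geometric: P(X=8) = (1-p)^(k-1)×p = (1/20)^7×19/20 = 19/25600000000

P(X=8) = 19/25600000000 ≈ 0.00%


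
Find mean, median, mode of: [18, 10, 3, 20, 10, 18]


Sorted: [3, 10, 10, 18, 18, 20]
Mean = 79/6
Median = 14
Freq: {18: 2, 10: 2, 3: 1, 20: 1}
Mode: [10, 18]

Mean=79/6, Median=14, Mode=[10, 18]


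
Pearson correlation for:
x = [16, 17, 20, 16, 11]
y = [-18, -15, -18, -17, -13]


n=5, Σx=80, Σy=-81, Σxy=-1318, Σx²=1322, Σy²=1331
r = (5×(-1318) - 80×(-81))/√((5×1322 - 80²)(5×1331 - (-81)²))
= -110/√(210×94) = -110/√19740 ≈ -110/140.4991 ≈ -0.7829

r ≈ -0.7829


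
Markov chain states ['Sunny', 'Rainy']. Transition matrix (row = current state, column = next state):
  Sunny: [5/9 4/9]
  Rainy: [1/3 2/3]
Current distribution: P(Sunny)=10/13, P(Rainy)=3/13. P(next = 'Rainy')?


P(next=Rainy) = Σᵢ P(now=i)×P(i→Rainy)
= 10/13×4/9 + 3/13×2/3
= 40/117 + 2/13 = 58/117

P = 58/117 ≈ 0.4957


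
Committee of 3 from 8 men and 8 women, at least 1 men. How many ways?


Count by #men:
  1M,2W: C(8,1)×C(8,2)=224
  2M,1W: C(8,2)×C(8,1)=224
  3M,0W: C(8,3)×C(8,0)=56
Total = 504

504


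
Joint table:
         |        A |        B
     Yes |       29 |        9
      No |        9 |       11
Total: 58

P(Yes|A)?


P(Yes|A) = 29/(29+9) = 29/38

P = 29/38 ≈ 76.32%


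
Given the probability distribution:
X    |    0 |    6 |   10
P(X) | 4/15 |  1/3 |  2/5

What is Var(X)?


E[X] = 6
E[X²] = 52
Var(X) = E[X²] - (E[X])² = 52 - 36 = 16

Var(X) = 16 ≈ 16.0000


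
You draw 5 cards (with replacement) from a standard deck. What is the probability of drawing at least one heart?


P(not a heart) = 39/52 = 3/4
P(none in 5 draws) = (3/4)^5 = 243/1024
P(≥1 heart) = 1 - 243/1024 = 781/1024

P = 781/1024 ≈ 76.27%


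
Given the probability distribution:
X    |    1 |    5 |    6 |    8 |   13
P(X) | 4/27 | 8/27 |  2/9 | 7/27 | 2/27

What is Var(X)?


E[X] = 6
E[X²] = 134/3
Var(X) = E[X²] - (E[X])² = 134/3 - 36 = 26/3

Var(X) = 26/3 ≈ 8.6667


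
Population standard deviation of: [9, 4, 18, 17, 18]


Mean = 66/5
  (9-66/5)²=441/25
  (4-66/5)²=2116/25
  (18-66/5)²=576/25
  (17-66/5)²=361/25
  (18-66/5)²=576/25
Σ(x-μ)² = 814/5
σ² = (814/5)/5 = 814/25

σ = √(814/25) ≈ 5.7061


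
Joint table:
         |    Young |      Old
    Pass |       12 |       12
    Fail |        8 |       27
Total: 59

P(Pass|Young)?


P(Pass|Young) = 12/(12+8) = 12/20 = 3/5

P = 3/5 ≈ 60.00%


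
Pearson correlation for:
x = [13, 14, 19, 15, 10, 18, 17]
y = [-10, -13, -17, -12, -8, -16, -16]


n=7, Σx=106, Σy=-92, Σxy=-1455, Σx²=1664, Σy²=1278
r = (7×(-1455) - 106×(-92))/√((7×1664 - 106²)(7×1278 - (-92)²))
= -433/√(412×482) = -433/√198584 ≈ -433/445.6276 ≈ -0.9717

r ≈ -0.9717


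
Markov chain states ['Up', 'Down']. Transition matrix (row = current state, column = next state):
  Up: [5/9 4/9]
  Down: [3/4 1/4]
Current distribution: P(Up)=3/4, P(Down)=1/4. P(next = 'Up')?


P(next=Up) = Σᵢ P(now=i)×P(i→Up)
= 3/4×5/9 + 1/4×3/4
= 5/12 + 3/16 = 29/48

P = 29/48 ≈ 0.6042


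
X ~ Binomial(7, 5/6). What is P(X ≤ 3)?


P(X ≤ 3) = Σ P(X=i) for i=0..3
P(X=0) = 1/279936
P(X=1) = 35/279936
P(X=2) = 175/93312
P(X=3) = 4375/279936
Sum = 617/34992

P(X ≤ 3) = 617/34992 ≈ 1.76%


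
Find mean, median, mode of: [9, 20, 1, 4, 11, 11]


Sorted: [1, 4, 9, 11, 11, 20]
Mean = 56/6 = 28/3
Median = 10
Freq: {9: 1, 20: 1, 1: 1, 4: 1, 11: 2}
Mode: [11]

Mean=28/3, Median=10, Mode=11


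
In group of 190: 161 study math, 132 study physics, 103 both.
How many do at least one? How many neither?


|A∪B| = 161+132-103 = 190
Neither = 190-190 = 0

At least one: 190; Neither: 0


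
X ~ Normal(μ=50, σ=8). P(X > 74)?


z = (74-50)/8 = 3.0
P(X > 74) = 1 - P(Z ≤ 3.0) = 1 - 0.9987 = 0.0013

P(X > 74) ≈ 0.0013


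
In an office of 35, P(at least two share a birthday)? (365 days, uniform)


P(all different) = Π(365-i)/365 for i=0..34
= 0.185617
P(match) = 1 - 0.185617 = 0.814383

P ≈ 0.8144 ≈ 81.44%


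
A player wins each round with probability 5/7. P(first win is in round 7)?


Geometric: P(X=7) = (1-p)^(k-1)×p = (2/7)^6×5/7 = 320/823543

P(X=7) = 320/823543 ≈ 0.04%


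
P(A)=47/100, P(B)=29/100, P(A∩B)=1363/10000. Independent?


P(A)×P(B) = 1363/10000
P(A∩B) = 1363/10000
Equal ✓ → Independent

Yes, independent


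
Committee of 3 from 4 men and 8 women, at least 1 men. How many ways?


Count by #men:
  1M,2W: C(4,1)×C(8,2)=112
  2M,1W: C(4,2)×C(8,1)=48
  3M,0W: C(4,3)×C(8,0)=4
Total = 164

164


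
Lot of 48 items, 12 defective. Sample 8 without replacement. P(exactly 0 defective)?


Hypergeometric: C(12,0)×C(36,8)/C(48,8)
= 1×30260340/377348994 = 152830/1905803

P(X=0) = 152830/1905803 ≈ 8.02%


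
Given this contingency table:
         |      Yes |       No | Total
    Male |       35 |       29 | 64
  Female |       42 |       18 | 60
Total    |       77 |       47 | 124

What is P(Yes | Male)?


P(Yes | Male) = 35/(35+29) = 35/64

P(Yes|Male) = 35/64 ≈ 54.69%


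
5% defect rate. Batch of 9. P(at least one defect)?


P(all good) = (19/20)^9 = 322687697779/512000000000
P(≥1 defect) = 189312302221/512000000000

P = 189312302221/512000000000 ≈ 36.98%


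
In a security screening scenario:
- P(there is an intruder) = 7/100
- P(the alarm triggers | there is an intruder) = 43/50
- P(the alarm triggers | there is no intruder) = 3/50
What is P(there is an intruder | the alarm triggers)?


Using Bayes' theorem:
P(A|B) = P(B|A)·P(A) / P(B)

P(the alarm triggers) = 43/50 × 7/100 + 3/50 × 93/100
= 301/5000 + 279/5000 = 29/250

P(there is an intruder|the alarm triggers) = (301/5000) / (29/250) = 301/580

P(there is an intruder|the alarm triggers) = 301/580 ≈ 51.90%


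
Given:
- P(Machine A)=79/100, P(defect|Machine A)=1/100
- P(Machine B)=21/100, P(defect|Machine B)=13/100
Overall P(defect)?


P(B) = Σ P(B|Aᵢ)×P(Aᵢ)
  1/100×79/100 = 79/10000
  13/100×21/100 = 273/10000
Sum = 22/625

P(defect) = 22/625 ≈ 3.52%


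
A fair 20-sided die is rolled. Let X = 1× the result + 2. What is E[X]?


E[die] = (1+20)/2 = 21/2
E[X] = 1×21/2 + 2 = 25/2

E[X] = 25/2


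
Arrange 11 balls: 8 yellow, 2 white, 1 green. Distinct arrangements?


11!/(8!×2!×1!) = 495

495


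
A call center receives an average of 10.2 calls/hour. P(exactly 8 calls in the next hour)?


Poisson(λ=10.2): P(X=8) = e^(-λ)×λ^k/k!
= e^(-10.2) × 10.2^8 / 8!
≈ 3.717031868e-05 × 117165938.1 / 40320 ≈ 0.108013

P(X=8) ≈ 0.108013 ≈ 10.80%


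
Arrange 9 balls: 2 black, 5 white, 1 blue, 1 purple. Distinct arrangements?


9!/(2!×5!×1!×1!) = 1512

1512


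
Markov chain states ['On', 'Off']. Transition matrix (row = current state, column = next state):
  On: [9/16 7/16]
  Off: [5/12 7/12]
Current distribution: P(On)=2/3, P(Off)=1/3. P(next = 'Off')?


P(next=Off) = Σᵢ P(now=i)×P(i→Off)
= 2/3×7/16 + 1/3×7/12
= 7/24 + 7/36 = 35/72

P = 35/72 ≈ 0.4861


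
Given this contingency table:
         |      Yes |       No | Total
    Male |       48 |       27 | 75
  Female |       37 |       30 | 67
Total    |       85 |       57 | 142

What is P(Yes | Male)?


P(Yes | Male) = 48/(48+27) = 48/75 = 16/25

P(Yes|Male) = 16/25 ≈ 64.00%


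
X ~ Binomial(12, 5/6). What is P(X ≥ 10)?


P(X ≥ 10) = Σ P(X=i) for i=10..12
P(X=10) = 107421875/362797056
P(X=11) = 48828125/181398528
P(X=12) = 244140625/2176782336
Sum = 1474609375/2176782336

P(X ≥ 10) = 1474609375/2176782336 ≈ 67.74%


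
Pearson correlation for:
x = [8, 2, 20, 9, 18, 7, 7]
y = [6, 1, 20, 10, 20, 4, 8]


n=7, Σx=71, Σy=69, Σxy=984, Σx²=971, Σy²=1017
r = (7×984 - 71×69)/√((7×971 - 71²)(7×1017 - 69²))
= 1989/√(1756×2358) = 1989/√4140648 ≈ 1989/2034.8582 ≈ 0.9775

r ≈ 0.9775


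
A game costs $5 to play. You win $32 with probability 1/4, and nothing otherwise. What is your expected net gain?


E[gain] = (32-5)×1/4 + (-5)×3/4
= 27/4 - 15/4 = 3

Expected net gain = $3 ≈ $3.00


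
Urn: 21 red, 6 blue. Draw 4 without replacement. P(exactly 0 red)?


Hypergeometric: C(21,0)×C(6,4)/C(27,4)
= 1×15/17550 = 1/1170

P(X=0) = 1/1170 ≈ 0.09%


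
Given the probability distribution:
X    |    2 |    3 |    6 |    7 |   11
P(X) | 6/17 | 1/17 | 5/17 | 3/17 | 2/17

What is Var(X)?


E[X] = 88/17
E[X²] = 602/17
Var(X) = E[X²] - (E[X])² = 602/17 - 7744/289 = 2490/289

Var(X) = 2490/289 ≈ 8.6159


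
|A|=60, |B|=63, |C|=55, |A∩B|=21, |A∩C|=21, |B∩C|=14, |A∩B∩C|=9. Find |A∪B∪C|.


|A∪B∪C| = 60+63+55-21-21-14+9 = 131

|A∪B∪C| = 131


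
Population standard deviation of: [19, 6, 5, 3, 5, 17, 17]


Mean = 72/7
  (19-72/7)²=3721/49
  (6-72/7)²=900/49
  (5-72/7)²=1369/49
  (3-72/7)²=2601/49
  (5-72/7)²=1369/49
  (17-72/7)²=2209/49
  (17-72/7)²=2209/49
Σ(x-μ)² = 2054/7
σ² = (2054/7)/7 = 2054/49

σ = √(2054/49) ≈ 6.4744


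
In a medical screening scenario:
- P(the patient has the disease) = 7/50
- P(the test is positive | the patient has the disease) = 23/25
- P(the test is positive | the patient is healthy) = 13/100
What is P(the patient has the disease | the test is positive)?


Using Bayes' theorem:
P(A|B) = P(B|A)·P(A) / P(B)

P(the test is positive) = 23/25 × 7/50 + 13/100 × 43/50
= 161/1250 + 559/5000 = 1203/5000

P(the patient has the disease|the test is positive) = (161/1250) / (1203/5000) = 644/1203

P(the patient has the disease|the test is positive) = 644/1203 ≈ 53.53%


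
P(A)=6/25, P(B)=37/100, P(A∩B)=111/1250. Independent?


P(A)×P(B) = 111/1250
P(A∩B) = 111/1250
Equal ✓ → Independent

Yes, independent


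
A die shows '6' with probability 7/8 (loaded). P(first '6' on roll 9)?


Geometric: P(X=9) = (1-p)^(k-1)×p = (1/8)^8×7/8 = 7/134217728

P(X=9) = 7/134217728 ≈ 0.00%


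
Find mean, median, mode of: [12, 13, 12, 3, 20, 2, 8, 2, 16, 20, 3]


Sorted: [2, 2, 3, 3, 8, 12, 12, 13, 16, 20, 20]
Mean = 111/11
Median = 12
Freq: {12: 2, 13: 1, 3: 2, 20: 2, 2: 2, 8: 1, 16: 1}
Mode: [2, 3, 12, 20]

Mean=111/11, Median=12, Mode=[2, 3, 12, 20]


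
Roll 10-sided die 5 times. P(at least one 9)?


P(no 9)^5 = (9/10)^5 = 59049/100000
P(≥1) = 1 - 59049/100000 = 40951/100000

P = 40951/100000 ≈ 40.95%


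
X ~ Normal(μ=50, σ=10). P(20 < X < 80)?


z₁=(20-50)/10=-3.0, z₂=(80-50)/10=3.0
P = Φ(3.0) - Φ(-3.0) = 0.998650 - 0.001350 = 0.997300 ≈ 0.9973

P(20 < X < 80) ≈ 0.9973


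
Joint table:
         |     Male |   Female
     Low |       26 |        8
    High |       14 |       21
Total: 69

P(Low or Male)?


P(Low∨Male) = P(Low) + P(Male) - P(Low∧Male)
= (34 + 40 - 26)/69 = 48/69 = 16/23

P = 16/23 ≈ 69.57%


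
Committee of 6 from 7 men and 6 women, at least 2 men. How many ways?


Count by #men:
  2M,4W: C(7,2)×C(6,4)=315
  3M,3W: C(7,3)×C(6,3)=700
  4M,2W: C(7,4)×C(6,2)=525
  5M,1W: C(7,5)×C(6,1)=126
  6M,0W: C(7,6)×C(6,0)=7
Total = 1673

1673


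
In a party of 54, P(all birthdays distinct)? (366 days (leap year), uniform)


P(all different) = Π(366-i)/366 for i=0..53
= (366/366)×(365/366)×...×(313/366)
= 0.016316

P ≈ 0.0163 ≈ 1.63%


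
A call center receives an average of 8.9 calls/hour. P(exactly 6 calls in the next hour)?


Poisson(λ=8.9): P(X=6) = e^(-λ)×λ^k/k!
= e^(-8.9) × 8.9^6 / 6!
≈ 0.0001363889265 × 496981.290961 / 720 ≈ 0.094143

P(X=6) ≈ 0.094143 ≈ 9.41%


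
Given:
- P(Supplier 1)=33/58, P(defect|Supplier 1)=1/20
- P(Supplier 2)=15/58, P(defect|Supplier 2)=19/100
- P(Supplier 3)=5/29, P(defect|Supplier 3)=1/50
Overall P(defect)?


P(B) = Σ P(B|Aᵢ)×P(Aᵢ)
  1/20×33/58 = 33/1160
  19/100×15/58 = 57/1160
  1/50×5/29 = 1/290
Sum = 47/580

P(defect) = 47/580 ≈ 8.10%


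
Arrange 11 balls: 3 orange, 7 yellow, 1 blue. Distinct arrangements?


11!/(3!×7!×1!) = 1320

1320


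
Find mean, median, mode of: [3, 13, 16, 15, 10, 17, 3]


Sorted: [3, 3, 10, 13, 15, 16, 17]
Mean = 77/7 = 11
Median = 13
Freq: {3: 2, 13: 1, 16: 1, 15: 1, 10: 1, 17: 1}
Mode: [3]

Mean=11, Median=13, Mode=3


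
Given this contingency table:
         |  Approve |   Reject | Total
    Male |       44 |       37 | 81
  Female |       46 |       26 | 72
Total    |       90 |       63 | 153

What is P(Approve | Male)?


P(Approve | Male) = 44/(44+37) = 44/81

P(Approve|Male) = 44/81 ≈ 54.32%


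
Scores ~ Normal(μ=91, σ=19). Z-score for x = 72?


z = (x - μ)/σ = (72 - 91)/19 = -1.0

z = -1.0


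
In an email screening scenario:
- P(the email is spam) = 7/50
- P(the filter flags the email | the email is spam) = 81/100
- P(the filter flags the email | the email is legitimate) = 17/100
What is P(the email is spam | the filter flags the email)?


Using Bayes' theorem:
P(A|B) = P(B|A)·P(A) / P(B)

P(the filter flags the email) = 81/100 × 7/50 + 17/100 × 43/50
= 567/5000 + 731/5000 = 649/2500

P(the email is spam|the filter flags the email) = (567/5000) / (649/2500) = 567/1298

P(the email is spam|the filter flags the email) = 567/1298 ≈ 43.68%


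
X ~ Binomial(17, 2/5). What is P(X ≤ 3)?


P(X ≤ 3) = Σ P(X=i) for i=0..3
P(X=0) = 129140163/762939453125
P(X=1) = 1463588514/762939453125
P(X=2) = 7805805408/762939453125
P(X=3) = 5203870272/152587890625
Sum = 7083577089/152587890625

P(X ≤ 3) = 7083577089/152587890625 ≈ 4.64%


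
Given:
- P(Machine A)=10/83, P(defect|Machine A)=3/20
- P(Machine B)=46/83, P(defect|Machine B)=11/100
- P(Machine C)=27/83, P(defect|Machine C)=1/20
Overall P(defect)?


P(B) = Σ P(B|Aᵢ)×P(Aᵢ)
  3/20×10/83 = 3/166
  11/100×46/83 = 253/4150
  1/20×27/83 = 27/1660
Sum = 791/8300

P(defect) = 791/8300 ≈ 9.53%


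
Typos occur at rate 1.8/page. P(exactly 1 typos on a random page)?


Poisson(λ=1.8): P(X=1) = e^(-λ)×λ^k/k!
= e^(-1.8) × 1.8^1 / 1!
≈ 0.1652988882 × 1.8 / 1 ≈ 0.297538

P(X=1) ≈ 0.297538 ≈ 29.75%


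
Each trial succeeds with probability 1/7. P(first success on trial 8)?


Geometric: P(X=8) = (1-p)^(k-1)×p = (6/7)^7×1/7 = 279936/5764801

P(X=8) = 279936/5764801 ≈ 4.86%


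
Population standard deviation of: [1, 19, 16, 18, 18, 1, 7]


Mean = 80/7
  (1-80/7)²=5329/49
  (19-80/7)²=2809/49
  (16-80/7)²=1024/49
  (18-80/7)²=2116/49
  (18-80/7)²=2116/49
  (1-80/7)²=5329/49
  (7-80/7)²=961/49
Σ(x-μ)² = 2812/7
σ² = (2812/7)/7 = 2812/49

σ = √(2812/49) ≈ 7.5755


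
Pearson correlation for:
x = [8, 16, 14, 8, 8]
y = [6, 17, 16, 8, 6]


n=5, Σx=54, Σy=53, Σxy=656, Σx²=644, Σy²=681
r = (5×656 - 54×53)/√((5×644 - 54²)(5×681 - 53²))
= 418/√(304×596) = 418/√181184 ≈ 418/425.6571 ≈ 0.9820

r ≈ 0.9820


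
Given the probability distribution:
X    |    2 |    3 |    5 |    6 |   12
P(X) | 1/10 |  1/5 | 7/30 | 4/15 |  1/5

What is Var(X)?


E[X] = 179/30
E[X²] = 1393/30
Var(X) = E[X²] - (E[X])² = 1393/30 - 32041/900 = 9749/900

Var(X) = 9749/900 ≈ 10.8322


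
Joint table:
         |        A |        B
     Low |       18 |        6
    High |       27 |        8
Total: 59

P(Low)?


P(Low) = (18+6)/59 = 24/59

P(Low) = 24/59 ≈ 40.68%


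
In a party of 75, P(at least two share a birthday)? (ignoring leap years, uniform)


P(all different) = Π(365-i)/365 for i=0..74
= 0.000280
P(match) = 1 - 0.000280 = 0.999720

P ≈ 0.9997 ≈ 99.97%


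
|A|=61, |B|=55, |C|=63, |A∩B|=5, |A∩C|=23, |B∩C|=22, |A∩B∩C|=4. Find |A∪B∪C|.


|A∪B∪C| = 61+55+63-5-23-22+4 = 133

|A∪B∪C| = 133


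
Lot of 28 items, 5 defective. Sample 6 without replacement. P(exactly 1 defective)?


Hypergeometric: C(5,1)×C(23,5)/C(28,6)
= 5×33649/376740 = 209/468

P(X=1) = 209/468 ≈ 44.66%


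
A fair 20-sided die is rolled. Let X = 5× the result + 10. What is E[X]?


E[die] = (1+20)/2 = 21/2
E[X] = 5×21/2 + 10 = 125/2

E[X] = 125/2


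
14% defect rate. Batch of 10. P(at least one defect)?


P(all good) = (43/50)^10 = 21611482313284249/97656250000000000
P(≥1 defect) = 76044767686715751/97656250000000000

P = 76044767686715751/97656250000000000 ≈ 77.87%


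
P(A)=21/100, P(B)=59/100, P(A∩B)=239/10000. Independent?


P(A)×P(B) = 1239/10000
P(A∩B) = 239/10000
Not equal → NOT independent

No, not independent


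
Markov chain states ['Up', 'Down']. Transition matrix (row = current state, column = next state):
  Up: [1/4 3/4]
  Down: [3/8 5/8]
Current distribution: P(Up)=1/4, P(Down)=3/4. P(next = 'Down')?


P(next=Down) = Σᵢ P(now=i)×P(i→Down)
= 1/4×3/4 + 3/4×5/8
= 3/16 + 15/32 = 21/32

P = 21/32 ≈ 0.6562


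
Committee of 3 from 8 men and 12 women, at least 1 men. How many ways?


Count by #men:
  1M,2W: C(8,1)×C(12,2)=528
  2M,1W: C(8,2)×C(12,1)=336
  3M,0W: C(8,3)×C(12,0)=56
Total = 920

920


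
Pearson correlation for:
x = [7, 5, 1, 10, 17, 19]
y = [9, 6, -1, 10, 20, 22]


n=6, Σx=59, Σy=66, Σxy=950, Σx²=825, Σy²=1102
r = (6×950 - 59×66)/√((6×825 - 59²)(6×1102 - 66²))
= 1806/√(1469×2256) = 1806/√3314064 ≈ 1806/1820.4571 ≈ 0.9921

r ≈ 0.9921


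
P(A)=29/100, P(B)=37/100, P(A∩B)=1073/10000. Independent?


P(A)×P(B) = 1073/10000
P(A∩B) = 1073/10000
Equal ✓ → Independent

Yes, independent


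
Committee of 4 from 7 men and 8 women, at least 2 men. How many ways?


Count by #men:
  2M,2W: C(7,2)×C(8,2)=588
  3M,1W: C(7,3)×C(8,1)=280
  4M,0W: C(7,4)×C(8,0)=35
Total = 903

903


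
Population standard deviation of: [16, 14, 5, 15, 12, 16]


Mean = 78/6 = 13
  (16-13)²=9
  (14-13)²=1
  (5-13)²=64
  (15-13)²=4
  (12-13)²=1
  (16-13)²=9
Σ(x-μ)² = 88
σ² = 88/6 = 44/3

σ = √(44/3) ≈ 3.8297


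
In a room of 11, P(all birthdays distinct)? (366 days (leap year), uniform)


P(all different) = Π(366-i)/366 for i=0..10
= (366/366)×(365/366)×...×(356/366)
= 0.859219

P ≈ 0.8592 ≈ 85.92%


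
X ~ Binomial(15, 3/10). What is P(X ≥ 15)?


P(X ≥ 15) = Σ P(X=i) for i=15..15
P(X=15) = 14348907/1000000000000000
Sum = 14348907/1000000000000000

P(X ≥ 15) = 14348907/1000000000000000 ≈ 0.00%


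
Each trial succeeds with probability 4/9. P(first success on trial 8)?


Geometric: P(X=8) = (1-p)^(k-1)×p = (5/9)^7×4/9 = 312500/43046721

P(X=8) = 312500/43046721 ≈ 0.73%


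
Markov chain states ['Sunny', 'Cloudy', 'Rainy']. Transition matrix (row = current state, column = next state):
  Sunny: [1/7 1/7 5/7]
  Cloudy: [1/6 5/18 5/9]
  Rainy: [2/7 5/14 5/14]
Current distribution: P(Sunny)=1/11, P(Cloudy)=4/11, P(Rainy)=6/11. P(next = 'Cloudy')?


P(next=Cloudy) = Σᵢ P(now=i)×P(i→Cloudy)
= 1/11×1/7 + 4/11×5/18 + 6/11×5/14
= 1/77 + 10/99 + 15/77 = 214/693

P = 214/693 ≈ 0.3088


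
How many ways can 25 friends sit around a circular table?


Circular arrangements of 25 distinct objects: fix one position to break rotational symmetry.
(n-1)! = 24! = 620448401733239439360000

620448401733239439360000


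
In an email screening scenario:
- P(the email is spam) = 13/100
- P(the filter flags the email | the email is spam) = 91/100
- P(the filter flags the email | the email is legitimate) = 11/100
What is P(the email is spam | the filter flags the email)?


Using Bayes' theorem:
P(A|B) = P(B|A)·P(A) / P(B)

P(the filter flags the email) = 91/100 × 13/100 + 11/100 × 87/100
= 1183/10000 + 957/10000 = 107/500

P(the email is spam|the filter flags the email) = (1183/10000) / (107/500) = 1183/2140

P(the email is spam|the filter flags the email) = 1183/2140 ≈ 55.28%
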